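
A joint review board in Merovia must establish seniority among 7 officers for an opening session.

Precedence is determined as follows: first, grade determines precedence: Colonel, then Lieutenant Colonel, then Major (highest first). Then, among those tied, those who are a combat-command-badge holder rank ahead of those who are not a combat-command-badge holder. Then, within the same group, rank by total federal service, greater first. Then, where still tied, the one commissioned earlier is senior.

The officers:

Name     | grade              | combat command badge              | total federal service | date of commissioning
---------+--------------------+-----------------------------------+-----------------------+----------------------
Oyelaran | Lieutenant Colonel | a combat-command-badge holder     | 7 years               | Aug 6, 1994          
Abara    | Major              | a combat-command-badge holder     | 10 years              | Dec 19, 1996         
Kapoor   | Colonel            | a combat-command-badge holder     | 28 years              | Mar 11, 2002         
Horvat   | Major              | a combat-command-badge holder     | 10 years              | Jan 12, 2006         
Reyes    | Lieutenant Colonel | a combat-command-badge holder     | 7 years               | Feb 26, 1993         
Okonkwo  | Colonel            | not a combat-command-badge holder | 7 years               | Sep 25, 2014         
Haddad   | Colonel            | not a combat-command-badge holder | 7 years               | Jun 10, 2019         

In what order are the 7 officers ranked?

By grade: Kapoor, Okonkwo and Haddad (Colonel); then Reyes and Oyelaran (Lieutenant Colonel); then Abara and Horvat (Major).
Among Kapoor, Okonkwo and Haddad, a combat-command-badge holder before not a combat-command-badge holder: Kapoor (a combat-command-badge holder) before Okonkwo and Haddad (not a combat-command-badge holder).
Okonkwo and Haddad both have total federal service 7 years, so the next rule applies.
Among Okonkwo and Haddad, by date of commissioning (earlier first): Okonkwo (Sep 25, 2014) before Haddad (Jun 10, 2019).
Reyes and Oyelaran are each a combat-command-badge holder, so the next rule applies.
Reyes and Oyelaran both have total federal service 7 years, so the next rule applies.
Among Reyes and Oyelaran, by date of commissioning (earlier first): Reyes (Feb 26, 1993) before Oyelaran (Aug 6, 1994).
Abara and Horvat are each a combat-command-badge holder, so the next rule applies.
Abara and Horvat both have total federal service 10 years, so the next rule applies.
Among Abara and Horvat, by date of commissioning (earlier first): Abara (Dec 19, 1996) before Horvat (Jan 12, 2006).
Full order: Kapoor, Okonkwo, Haddad, Reyes, Oyelaran, Abara, Horvat.

Kapoor, Okonkwo, Haddad, Reyes, Oyelaran, Abara, Horvat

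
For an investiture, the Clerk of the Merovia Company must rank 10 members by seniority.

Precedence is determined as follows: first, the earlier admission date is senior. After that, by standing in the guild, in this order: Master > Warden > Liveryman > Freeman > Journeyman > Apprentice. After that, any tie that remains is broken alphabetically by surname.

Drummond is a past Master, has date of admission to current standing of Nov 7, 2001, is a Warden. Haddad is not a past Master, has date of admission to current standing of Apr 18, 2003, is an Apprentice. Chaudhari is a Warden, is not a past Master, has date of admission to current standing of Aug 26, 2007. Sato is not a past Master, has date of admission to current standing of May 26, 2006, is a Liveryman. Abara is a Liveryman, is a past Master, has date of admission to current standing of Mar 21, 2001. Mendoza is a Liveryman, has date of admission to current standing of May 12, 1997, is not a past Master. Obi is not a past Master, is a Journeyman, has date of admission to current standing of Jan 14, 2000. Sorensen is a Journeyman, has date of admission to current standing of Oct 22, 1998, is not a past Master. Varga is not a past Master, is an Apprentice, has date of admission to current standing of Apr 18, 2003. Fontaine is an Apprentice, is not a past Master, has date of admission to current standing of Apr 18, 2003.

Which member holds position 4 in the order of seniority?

Abara

By date of admission to current standing (earlier first): Mendoza (May 12, 1997); then Sorensen (Oct 22, 1998); then Obi (Jan 14, 2000); then Abara (Mar 21, 2001); then Drummond (Nov 7, 2001); then Fontaine, Haddad and Varga (each Apr 18, 2003); then Sato (May 26, 2006); then Chaudhari (Aug 26, 2007).
Fontaine, Haddad and Varga are each Apprentice, so the next rule applies.
Among Fontaine, Haddad and Varga, alphabetically by surname: Fontaine before Haddad before Varga.
Order: Mendoza, Sorensen, Obi, Abara, Drummond, Fontaine, Haddad, Varga, Sato, Chaudhari.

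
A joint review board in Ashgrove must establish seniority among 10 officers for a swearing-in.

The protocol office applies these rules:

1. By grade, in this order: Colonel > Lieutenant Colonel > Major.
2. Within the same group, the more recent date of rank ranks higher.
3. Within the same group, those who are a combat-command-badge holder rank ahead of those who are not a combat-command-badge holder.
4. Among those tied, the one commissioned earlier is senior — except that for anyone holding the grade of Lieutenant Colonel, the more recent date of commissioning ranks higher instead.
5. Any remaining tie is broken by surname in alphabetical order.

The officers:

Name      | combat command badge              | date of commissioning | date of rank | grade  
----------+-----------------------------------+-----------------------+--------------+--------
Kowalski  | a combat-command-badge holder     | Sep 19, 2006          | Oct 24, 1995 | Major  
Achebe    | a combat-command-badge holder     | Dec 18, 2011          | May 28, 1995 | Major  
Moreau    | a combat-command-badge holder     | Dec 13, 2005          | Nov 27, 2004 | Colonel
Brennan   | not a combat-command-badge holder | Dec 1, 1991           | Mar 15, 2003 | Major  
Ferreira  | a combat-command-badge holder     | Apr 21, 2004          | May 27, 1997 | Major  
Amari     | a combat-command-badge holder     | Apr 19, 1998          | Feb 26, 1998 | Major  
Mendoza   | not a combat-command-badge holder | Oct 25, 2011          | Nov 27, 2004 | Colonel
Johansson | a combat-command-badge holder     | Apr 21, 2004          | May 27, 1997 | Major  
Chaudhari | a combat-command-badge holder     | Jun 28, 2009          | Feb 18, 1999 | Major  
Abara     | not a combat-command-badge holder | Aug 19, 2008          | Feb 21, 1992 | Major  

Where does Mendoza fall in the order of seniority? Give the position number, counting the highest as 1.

2

By grade: Moreau and Mendoza (Colonel); then Brennan, Chaudhari, Amari, Ferreira, Johansson, Kowalski, Achebe and Abara (Major).
Moreau and Mendoza both have date of rank Nov 27, 2004, so the next rule applies.
Among Moreau and Mendoza, a combat-command-badge holder before not a combat-command-badge holder: Moreau (a combat-command-badge holder) before Mendoza (not a combat-command-badge holder).
Among Brennan, Chaudhari, Amari, Ferreira, Johansson, Kowalski, Achebe and Abara, by date of rank (later first): Brennan (Mar 15, 2003) before Chaudhari (Feb 18, 1999) before Amari (Feb 26, 1998) before Ferreira and Johansson (May 27, 1997) before Kowalski (Oct 24, 1995) before Achebe (May 28, 1995) before Abara (Feb 21, 1992).
Ferreira and Johansson are each a combat-command-badge holder, so the next rule applies.
Ferreira and Johansson both have date of commissioning Apr 21, 2004, so the next rule applies.
Among Ferreira and Johansson, alphabetically by surname: Ferreira before Johansson.
Order: Moreau, Mendoza, Brennan, Chaudhari, Amari, Ferreira, Johansson, Kowalski, Achebe, Abara. So position 2.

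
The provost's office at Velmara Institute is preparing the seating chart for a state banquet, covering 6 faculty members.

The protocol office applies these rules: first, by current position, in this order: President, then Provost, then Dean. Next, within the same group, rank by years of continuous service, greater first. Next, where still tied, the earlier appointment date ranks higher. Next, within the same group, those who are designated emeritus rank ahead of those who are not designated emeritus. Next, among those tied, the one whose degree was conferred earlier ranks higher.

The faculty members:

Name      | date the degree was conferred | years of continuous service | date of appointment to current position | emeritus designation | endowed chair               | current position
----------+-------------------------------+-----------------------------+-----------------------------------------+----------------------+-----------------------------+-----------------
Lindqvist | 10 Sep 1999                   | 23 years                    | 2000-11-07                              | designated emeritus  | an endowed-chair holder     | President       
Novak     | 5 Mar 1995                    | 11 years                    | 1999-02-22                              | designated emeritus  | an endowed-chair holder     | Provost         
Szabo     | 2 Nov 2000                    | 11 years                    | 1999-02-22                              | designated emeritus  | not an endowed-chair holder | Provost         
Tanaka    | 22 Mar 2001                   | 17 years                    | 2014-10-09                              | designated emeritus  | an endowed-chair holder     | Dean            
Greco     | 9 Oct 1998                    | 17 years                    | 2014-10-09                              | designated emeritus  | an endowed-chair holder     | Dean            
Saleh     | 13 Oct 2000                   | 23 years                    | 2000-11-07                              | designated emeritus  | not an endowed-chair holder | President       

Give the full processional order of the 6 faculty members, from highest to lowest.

By current position: Lindqvist and Saleh (President); then Novak and Szabo (Provost); then Greco and Tanaka (Dean).
Lindqvist and Saleh both have years of continuous service 23 years, so the next rule applies.
Lindqvist and Saleh both have date of appointment to current position 2000-11-07, so the next rule applies.
Lindqvist and Saleh are each designated emeritus, so the next rule applies.
Among Lindqvist and Saleh, by date the degree was conferred (earlier first): Lindqvist (10 Sep 1999) before Saleh (13 Oct 2000).
Novak and Szabo both have years of continuous service 11 years, so the next rule applies.
Novak and Szabo both have date of appointment to current position 1999-02-22, so the next rule applies.
Novak and Szabo are each designated emeritus, so the next rule applies.
Among Novak and Szabo, by date the degree was conferred (earlier first): Novak (5 Mar 1995) before Szabo (2 Nov 2000).
Greco and Tanaka both have years of continuous service 17 years, so the next rule applies.
Greco and Tanaka both have date of appointment to current position 2014-10-09, so the next rule applies.
Greco and Tanaka are each designated emeritus, so the next rule applies.
Among Greco and Tanaka, by date the degree was conferred (earlier first): Greco (9 Oct 1998) before Tanaka (22 Mar 2001).
Full order: Lindqvist, Saleh, Novak, Szabo, Greco, Tanaka.

Lindqvist, Saleh, Novak, Szabo, Greco, Tanaka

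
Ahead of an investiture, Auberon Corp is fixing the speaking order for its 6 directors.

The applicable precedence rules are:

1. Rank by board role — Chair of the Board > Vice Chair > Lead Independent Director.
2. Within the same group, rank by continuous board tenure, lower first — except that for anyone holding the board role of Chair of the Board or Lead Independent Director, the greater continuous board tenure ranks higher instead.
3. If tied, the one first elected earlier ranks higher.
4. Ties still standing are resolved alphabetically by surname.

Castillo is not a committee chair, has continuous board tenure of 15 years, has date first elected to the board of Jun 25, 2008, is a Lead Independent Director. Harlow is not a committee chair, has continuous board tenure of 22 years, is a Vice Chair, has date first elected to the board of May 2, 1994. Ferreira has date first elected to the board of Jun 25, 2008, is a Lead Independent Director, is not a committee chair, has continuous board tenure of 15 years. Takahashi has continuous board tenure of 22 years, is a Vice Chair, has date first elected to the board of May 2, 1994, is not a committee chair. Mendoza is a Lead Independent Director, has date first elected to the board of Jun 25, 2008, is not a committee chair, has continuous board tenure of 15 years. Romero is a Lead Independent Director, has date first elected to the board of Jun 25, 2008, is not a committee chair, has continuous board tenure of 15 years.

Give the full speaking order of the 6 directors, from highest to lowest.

Harlow, Takahashi, Castillo, Ferreira, Mendoza, Romero

By board role: Harlow and Takahashi (Vice Chair); then Castillo, Ferreira, Mendoza and Romero (Lead Independent Director).
Harlow and Takahashi both have continuous board tenure 22 years, so the next rule applies.
Harlow and Takahashi both have date first elected to the board May 2, 1994, so the next rule applies.
Among Harlow and Takahashi, alphabetically by surname: Harlow before Takahashi.
Castillo, Ferreira, Mendoza and Romero all have continuous board tenure 15 years, so the next rule applies.
Castillo, Ferreira, Mendoza and Romero all have date first elected to the board Jun 25, 2008, so the next rule applies.
Among Castillo, Ferreira, Mendoza and Romero, alphabetically by surname: Castillo before Ferreira before Mendoza before Romero.
Full order: Harlow, Takahashi, Castillo, Ferreira, Mendoza, Romero.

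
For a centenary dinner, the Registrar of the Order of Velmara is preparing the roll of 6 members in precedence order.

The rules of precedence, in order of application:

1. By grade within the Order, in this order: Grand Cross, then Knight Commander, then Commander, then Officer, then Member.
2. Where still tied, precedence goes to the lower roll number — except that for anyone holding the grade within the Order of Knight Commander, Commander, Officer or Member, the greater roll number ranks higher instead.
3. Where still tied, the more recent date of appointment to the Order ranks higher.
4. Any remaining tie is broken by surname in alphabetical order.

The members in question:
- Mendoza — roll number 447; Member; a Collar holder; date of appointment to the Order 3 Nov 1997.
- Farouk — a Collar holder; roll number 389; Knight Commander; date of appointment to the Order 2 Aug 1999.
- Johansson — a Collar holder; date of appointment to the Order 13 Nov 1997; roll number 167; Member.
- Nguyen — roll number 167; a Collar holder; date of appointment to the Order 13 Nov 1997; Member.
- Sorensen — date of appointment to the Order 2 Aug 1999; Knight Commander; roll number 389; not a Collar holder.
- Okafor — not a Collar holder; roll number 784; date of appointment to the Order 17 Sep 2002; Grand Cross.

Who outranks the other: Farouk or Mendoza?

Farouk

By grade within the Order: Okafor (Grand Cross); then Farouk and Sorensen (Knight Commander); then Mendoza, Johansson and Nguyen (Member).
Farouk and Sorensen both have roll number 389, so the next rule applies.
Farouk and Sorensen both have date of appointment to the Order 2 Aug 1999, so the next rule applies.
Among Farouk and Sorensen, alphabetically by surname: Farouk before Sorensen.
Among Mendoza, Johansson and Nguyen, by roll number (higher first) (reversed rule for this group): Mendoza (447) before Johansson and Nguyen (167).
Johansson and Nguyen both have date of appointment to the Order 13 Nov 1997, so the next rule applies.
Among Johansson and Nguyen, alphabetically by surname: Johansson before Nguyen.
So Farouk takes precedence.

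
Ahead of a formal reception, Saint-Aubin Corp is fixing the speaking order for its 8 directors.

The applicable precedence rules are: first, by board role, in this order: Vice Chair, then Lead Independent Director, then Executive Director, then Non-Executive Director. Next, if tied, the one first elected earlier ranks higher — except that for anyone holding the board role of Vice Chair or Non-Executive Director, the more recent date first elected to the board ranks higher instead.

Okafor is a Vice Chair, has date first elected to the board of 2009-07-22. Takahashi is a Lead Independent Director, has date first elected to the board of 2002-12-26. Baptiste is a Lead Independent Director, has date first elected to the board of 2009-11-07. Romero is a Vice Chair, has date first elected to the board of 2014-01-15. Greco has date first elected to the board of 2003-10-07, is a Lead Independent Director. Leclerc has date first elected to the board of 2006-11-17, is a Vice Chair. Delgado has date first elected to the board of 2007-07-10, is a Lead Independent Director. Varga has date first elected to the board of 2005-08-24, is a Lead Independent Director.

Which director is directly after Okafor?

Leclerc

By board role: Romero, Okafor and Leclerc (Vice Chair); then Takahashi, Greco, Varga, Delgado and Baptiste (Lead Independent Director).
Among Romero, Okafor and Leclerc, by date first elected to the board (later first) (reversed rule for this group): Romero (2014-01-15) before Okafor (2009-07-22) before Leclerc (2006-11-17).
Among Takahashi, Greco, Varga, Delgado and Baptiste, by date first elected to the board (earlier first): Takahashi (2002-12-26) before Greco (2003-10-07) before Varga (2005-08-24) before Delgado (2007-07-10) before Baptiste (2009-11-07).
Order: Romero, Okafor, Leclerc, Takahashi, Greco, Varga, Delgado, Baptiste.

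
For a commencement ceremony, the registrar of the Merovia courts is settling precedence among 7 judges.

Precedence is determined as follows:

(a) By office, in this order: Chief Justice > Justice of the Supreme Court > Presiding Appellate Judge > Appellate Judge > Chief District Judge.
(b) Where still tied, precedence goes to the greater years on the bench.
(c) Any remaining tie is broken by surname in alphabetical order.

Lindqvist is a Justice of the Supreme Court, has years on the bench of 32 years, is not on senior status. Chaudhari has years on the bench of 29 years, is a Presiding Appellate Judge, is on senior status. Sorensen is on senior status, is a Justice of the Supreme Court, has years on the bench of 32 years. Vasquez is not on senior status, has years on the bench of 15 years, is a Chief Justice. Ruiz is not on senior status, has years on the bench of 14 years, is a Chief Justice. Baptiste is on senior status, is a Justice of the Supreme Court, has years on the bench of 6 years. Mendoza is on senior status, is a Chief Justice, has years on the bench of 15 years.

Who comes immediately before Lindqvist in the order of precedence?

By office: Mendoza, Vasquez and Ruiz (Chief Justice); then Lindqvist, Sorensen and Baptiste (Justice of the Supreme Court); then Chaudhari (Presiding Appellate Judge).
Among Mendoza, Vasquez and Ruiz, by years on the bench (higher first): Mendoza and Vasquez (15 years) before Ruiz (14 years).
Among Mendoza and Vasquez, alphabetically by surname: Mendoza before Vasquez.
Among Lindqvist, Sorensen and Baptiste, by years on the bench (higher first): Lindqvist and Sorensen (32 years) before Baptiste (6 years).
Among Lindqvist and Sorensen, alphabetically by surname: Lindqvist before Sorensen.
Order: Mendoza, Vasquez, Ruiz, Lindqvist, Sorensen, Baptiste, Chaudhari.

Ruiz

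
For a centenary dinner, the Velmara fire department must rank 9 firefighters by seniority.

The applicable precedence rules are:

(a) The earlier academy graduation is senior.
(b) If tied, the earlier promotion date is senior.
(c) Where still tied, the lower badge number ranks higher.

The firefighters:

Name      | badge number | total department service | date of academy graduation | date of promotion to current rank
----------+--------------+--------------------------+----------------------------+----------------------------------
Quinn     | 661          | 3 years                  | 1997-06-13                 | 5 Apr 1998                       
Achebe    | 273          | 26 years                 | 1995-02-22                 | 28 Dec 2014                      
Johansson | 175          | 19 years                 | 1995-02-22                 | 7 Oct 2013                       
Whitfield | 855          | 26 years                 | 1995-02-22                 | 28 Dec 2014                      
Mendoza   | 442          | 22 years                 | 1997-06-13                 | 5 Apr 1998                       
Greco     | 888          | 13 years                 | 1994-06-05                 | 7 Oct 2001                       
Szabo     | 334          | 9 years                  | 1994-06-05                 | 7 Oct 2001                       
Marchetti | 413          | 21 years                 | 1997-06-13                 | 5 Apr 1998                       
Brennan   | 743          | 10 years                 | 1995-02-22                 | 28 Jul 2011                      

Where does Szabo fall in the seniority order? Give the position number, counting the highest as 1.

1

By date of academy graduation (earlier first): Szabo and Greco (both 1994-06-05); then Brennan, Johansson, Achebe and Whitfield (each 1995-02-22); then Marchetti, Mendoza and Quinn (each 1997-06-13).
Szabo and Greco both have date of promotion to current rank 7 Oct 2001, so the next rule applies.
Among Szabo and Greco, by badge number (lower first): Szabo (334) before Greco (888).
Among Brennan, Johansson, Achebe and Whitfield, by date of promotion to current rank (earlier first): Brennan (28 Jul 2011) before Johansson (7 Oct 2013) before Achebe and Whitfield (28 Dec 2014).
Among Achebe and Whitfield, by badge number (lower first): Achebe (273) before Whitfield (855).
Marchetti, Mendoza and Quinn all have date of promotion to current rank 5 Apr 1998, so the next rule applies.
Among Marchetti, Mendoza and Quinn, by badge number (lower first): Marchetti (413) before Mendoza (442) before Quinn (661).
Order: Szabo, Greco, Brennan, Johansson, Achebe, Whitfield, Marchetti, Mendoza, Quinn. So position 1.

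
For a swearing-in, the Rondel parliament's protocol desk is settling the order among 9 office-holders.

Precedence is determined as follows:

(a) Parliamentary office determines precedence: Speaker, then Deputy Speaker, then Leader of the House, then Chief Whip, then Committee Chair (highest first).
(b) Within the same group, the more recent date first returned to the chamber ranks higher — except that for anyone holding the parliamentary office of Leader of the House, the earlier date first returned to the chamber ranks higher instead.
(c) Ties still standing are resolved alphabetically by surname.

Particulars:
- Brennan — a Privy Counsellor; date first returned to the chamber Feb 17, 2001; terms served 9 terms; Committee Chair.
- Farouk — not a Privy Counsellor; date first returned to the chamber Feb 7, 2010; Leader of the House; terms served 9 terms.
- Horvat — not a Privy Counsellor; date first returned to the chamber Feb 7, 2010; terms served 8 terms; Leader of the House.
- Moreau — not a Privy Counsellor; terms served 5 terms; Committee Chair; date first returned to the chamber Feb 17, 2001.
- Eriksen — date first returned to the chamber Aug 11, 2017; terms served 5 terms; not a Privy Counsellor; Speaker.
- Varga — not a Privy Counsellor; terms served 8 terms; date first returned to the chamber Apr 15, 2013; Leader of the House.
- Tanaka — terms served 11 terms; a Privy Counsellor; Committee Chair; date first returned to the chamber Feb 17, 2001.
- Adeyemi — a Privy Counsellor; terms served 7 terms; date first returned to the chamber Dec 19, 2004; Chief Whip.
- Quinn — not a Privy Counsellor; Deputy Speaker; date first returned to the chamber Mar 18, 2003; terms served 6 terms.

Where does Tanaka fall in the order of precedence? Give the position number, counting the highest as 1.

By parliamentary office: Eriksen (Speaker); then Quinn (Deputy Speaker); then Farouk, Horvat and Varga (Leader of the House); then Adeyemi (Chief Whip); then Brennan, Moreau and Tanaka (Committee Chair).
Among Farouk, Horvat and Varga, by date first returned to the chamber (earlier first) (reversed rule for this group): Farouk and Horvat (Feb 7, 2010) before Varga (Apr 15, 2013).
Among Farouk and Horvat, alphabetically by surname: Farouk before Horvat.
Brennan, Moreau and Tanaka all have date first returned to the chamber Feb 17, 2001, so the next rule applies.
Among Brennan, Moreau and Tanaka, alphabetically by surname: Brennan before Moreau before Tanaka.
Order: Eriksen, Quinn, Farouk, Horvat, Varga, Adeyemi, Brennan, Moreau, Tanaka. So position 9.

9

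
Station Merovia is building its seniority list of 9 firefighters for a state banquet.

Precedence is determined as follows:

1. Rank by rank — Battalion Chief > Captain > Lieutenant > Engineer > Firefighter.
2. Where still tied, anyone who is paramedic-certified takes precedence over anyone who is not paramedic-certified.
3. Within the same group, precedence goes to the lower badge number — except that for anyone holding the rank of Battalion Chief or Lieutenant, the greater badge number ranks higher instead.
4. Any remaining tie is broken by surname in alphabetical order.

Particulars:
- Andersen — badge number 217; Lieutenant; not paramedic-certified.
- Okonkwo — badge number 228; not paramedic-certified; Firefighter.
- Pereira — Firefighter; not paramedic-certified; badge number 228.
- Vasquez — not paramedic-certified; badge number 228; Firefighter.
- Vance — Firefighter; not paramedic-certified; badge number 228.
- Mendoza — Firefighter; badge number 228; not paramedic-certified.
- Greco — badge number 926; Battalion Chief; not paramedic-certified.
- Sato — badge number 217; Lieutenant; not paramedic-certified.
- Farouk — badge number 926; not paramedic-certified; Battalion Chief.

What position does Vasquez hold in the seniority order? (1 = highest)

9

By rank: Farouk and Greco (Battalion Chief); then Andersen and Sato (Lieutenant); then Mendoza, Okonkwo, Pereira, Vance and Vasquez (Firefighter).
Farouk and Greco are each not paramedic-certified, so the next rule applies.
Farouk and Greco both have badge number 926, so the next rule applies.
Among Farouk and Greco, alphabetically by surname: Farouk before Greco.
Andersen and Sato are each not paramedic-certified, so the next rule applies.
Andersen and Sato both have badge number 217, so the next rule applies.
Among Andersen and Sato, alphabetically by surname: Andersen before Sato.
Mendoza, Okonkwo, Pereira, Vance and Vasquez are each not paramedic-certified, so the next rule applies.
Mendoza, Okonkwo, Pereira, Vance and Vasquez all have badge number 228, so the next rule applies.
Among Mendoza, Okonkwo, Pereira, Vance and Vasquez, alphabetically by surname: Mendoza before Okonkwo before Pereira before Vance before Vasquez.
Order: Farouk, Greco, Andersen, Sato, Mendoza, Okonkwo, Pereira, Vance, Vasquez. So position 9.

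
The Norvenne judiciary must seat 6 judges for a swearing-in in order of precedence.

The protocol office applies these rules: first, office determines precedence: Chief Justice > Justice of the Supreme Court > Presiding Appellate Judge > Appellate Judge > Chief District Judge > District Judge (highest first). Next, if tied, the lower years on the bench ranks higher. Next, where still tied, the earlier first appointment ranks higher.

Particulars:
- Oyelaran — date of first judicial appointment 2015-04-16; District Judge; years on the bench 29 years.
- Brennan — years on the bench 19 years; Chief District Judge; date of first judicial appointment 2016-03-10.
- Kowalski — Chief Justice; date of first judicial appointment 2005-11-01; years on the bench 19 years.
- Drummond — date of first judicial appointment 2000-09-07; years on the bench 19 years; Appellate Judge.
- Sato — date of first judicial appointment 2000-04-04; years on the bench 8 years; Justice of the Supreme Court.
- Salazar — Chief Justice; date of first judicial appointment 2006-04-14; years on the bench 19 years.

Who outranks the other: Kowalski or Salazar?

Kowalski

By office: Kowalski and Salazar (Chief Justice); then Sato (Justice of the Supreme Court); then Drummond (Appellate Judge); then Brennan (Chief District Judge); then Oyelaran (District Judge).
Kowalski and Salazar both have years on the bench 19 years, so the next rule applies.
Among Kowalski and Salazar, by date of first judicial appointment (earlier first): Kowalski (2005-11-01) before Salazar (2006-04-14).
So Kowalski takes precedence.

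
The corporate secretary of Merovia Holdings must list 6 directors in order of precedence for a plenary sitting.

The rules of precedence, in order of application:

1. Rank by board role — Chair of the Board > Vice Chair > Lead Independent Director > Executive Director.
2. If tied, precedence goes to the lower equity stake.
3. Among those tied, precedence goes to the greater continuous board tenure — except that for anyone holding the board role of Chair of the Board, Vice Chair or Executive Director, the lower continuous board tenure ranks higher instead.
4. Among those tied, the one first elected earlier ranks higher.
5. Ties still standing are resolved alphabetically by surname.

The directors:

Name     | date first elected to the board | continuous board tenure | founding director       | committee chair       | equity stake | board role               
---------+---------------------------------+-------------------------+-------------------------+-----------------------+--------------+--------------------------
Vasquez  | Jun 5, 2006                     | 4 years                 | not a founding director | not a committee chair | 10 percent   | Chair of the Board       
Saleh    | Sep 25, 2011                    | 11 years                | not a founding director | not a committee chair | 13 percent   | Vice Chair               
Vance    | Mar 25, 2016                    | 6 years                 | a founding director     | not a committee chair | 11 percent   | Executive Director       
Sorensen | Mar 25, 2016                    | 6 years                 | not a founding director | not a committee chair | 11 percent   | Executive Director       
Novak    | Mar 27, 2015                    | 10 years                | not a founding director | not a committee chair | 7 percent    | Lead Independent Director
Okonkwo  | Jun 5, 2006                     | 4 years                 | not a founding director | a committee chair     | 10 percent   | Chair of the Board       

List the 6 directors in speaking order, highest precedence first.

By board role: Okonkwo and Vasquez (Chair of the Board); then Saleh (Vice Chair); then Novak (Lead Independent Director); then Sorensen and Vance (Executive Director).
Okonkwo and Vasquez both have equity stake 10 percent, so the next rule applies.
Okonkwo and Vasquez both have continuous board tenure 4 years, so the next rule applies.
Okonkwo and Vasquez both have date first elected to the board Jun 5, 2006, so the next rule applies.
Among Okonkwo and Vasquez, alphabetically by surname: Okonkwo before Vasquez.
Sorensen and Vance both have equity stake 11 percent, so the next rule applies.
Sorensen and Vance both have continuous board tenure 6 years, so the next rule applies.
Sorensen and Vance both have date first elected to the board Mar 25, 2016, so the next rule applies.
Among Sorensen and Vance, alphabetically by surname: Sorensen before Vance.
Full order: Okonkwo, Vasquez, Saleh, Novak, Sorensen, Vance.

Okonkwo, Vasquez, Saleh, Novak, Sorensen, Vance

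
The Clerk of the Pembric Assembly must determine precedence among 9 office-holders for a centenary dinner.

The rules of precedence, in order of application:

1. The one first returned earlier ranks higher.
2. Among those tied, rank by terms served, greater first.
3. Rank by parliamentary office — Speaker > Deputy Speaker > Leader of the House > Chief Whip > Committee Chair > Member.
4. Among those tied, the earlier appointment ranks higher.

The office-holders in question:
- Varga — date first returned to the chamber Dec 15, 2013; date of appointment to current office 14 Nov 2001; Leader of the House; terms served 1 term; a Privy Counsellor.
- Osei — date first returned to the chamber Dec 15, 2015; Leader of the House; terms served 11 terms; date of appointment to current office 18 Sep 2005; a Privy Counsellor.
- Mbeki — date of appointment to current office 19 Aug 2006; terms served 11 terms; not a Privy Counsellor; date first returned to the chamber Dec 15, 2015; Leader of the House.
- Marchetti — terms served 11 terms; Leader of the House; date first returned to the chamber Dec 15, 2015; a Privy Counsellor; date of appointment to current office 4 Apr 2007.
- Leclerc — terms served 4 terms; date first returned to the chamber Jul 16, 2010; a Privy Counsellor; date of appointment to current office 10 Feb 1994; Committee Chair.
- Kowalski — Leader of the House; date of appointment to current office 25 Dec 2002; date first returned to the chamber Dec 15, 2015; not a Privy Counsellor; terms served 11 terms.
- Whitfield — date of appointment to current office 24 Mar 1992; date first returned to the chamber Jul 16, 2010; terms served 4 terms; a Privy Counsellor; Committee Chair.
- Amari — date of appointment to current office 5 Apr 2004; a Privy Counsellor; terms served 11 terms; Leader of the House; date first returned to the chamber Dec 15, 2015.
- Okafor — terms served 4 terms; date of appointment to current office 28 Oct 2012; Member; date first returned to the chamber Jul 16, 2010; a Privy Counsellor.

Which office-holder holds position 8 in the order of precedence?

Mbeki

By date first returned to the chamber (earlier first): Whitfield, Leclerc and Okafor (each Jul 16, 2010); then Varga (Dec 15, 2013); then Kowalski, Amari, Osei, Mbeki and Marchetti (each Dec 15, 2015).
Whitfield, Leclerc and Okafor all have terms served 4 terms, so the next rule applies.
Among Whitfield, Leclerc and Okafor, by parliamentary office: Whitfield and Leclerc (Committee Chair) before Okafor (Member).
Among Whitfield and Leclerc, by date of appointment to current office (earlier first): Whitfield (24 Mar 1992) before Leclerc (10 Feb 1994).
Kowalski, Amari, Osei, Mbeki and Marchetti all have terms served 11 terms, so the next rule applies.
Kowalski, Amari, Osei, Mbeki and Marchetti are each Leader of the House, so the next rule applies.
Among Kowalski, Amari, Osei, Mbeki and Marchetti, by date of appointment to current office (earlier first): Kowalski (25 Dec 2002) before Amari (5 Apr 2004) before Osei (18 Sep 2005) before Mbeki (19 Aug 2006) before Marchetti (4 Apr 2007).
Order: Whitfield, Leclerc, Okafor, Varga, Kowalski, Amari, Osei, Mbeki, Marchetti.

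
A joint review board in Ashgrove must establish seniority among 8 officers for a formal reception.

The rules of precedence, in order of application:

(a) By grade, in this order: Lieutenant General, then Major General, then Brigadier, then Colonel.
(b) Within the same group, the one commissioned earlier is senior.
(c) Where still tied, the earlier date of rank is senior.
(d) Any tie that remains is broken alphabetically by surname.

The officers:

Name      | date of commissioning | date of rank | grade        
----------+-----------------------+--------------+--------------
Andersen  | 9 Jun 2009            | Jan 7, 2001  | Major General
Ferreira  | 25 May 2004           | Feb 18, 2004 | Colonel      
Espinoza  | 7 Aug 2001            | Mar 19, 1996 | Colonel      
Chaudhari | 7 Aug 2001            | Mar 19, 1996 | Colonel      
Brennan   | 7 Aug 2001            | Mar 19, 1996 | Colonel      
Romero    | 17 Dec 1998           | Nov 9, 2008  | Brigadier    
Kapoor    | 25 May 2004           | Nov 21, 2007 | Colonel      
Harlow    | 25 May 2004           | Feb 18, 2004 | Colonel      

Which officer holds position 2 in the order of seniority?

Romero

By grade: Andersen (Major General); then Romero (Brigadier); then Brennan, Chaudhari, Espinoza, Ferreira, Harlow and Kapoor (Colonel).
Among Brennan, Chaudhari, Espinoza, Ferreira, Harlow and Kapoor, by date of commissioning (earlier first): Brennan, Chaudhari and Espinoza (7 Aug 2001) before Ferreira, Harlow and Kapoor (25 May 2004).
Brennan, Chaudhari and Espinoza all have date of rank Mar 19, 1996, so the next rule applies.
Among Brennan, Chaudhari and Espinoza, alphabetically by surname: Brennan before Chaudhari before Espinoza.
Among Ferreira, Harlow and Kapoor, by date of rank (earlier first): Ferreira and Harlow (Feb 18, 2004) before Kapoor (Nov 21, 2007).
Among Ferreira and Harlow, alphabetically by surname: Ferreira before Harlow.
Order: Andersen, Romero, Brennan, Chaudhari, Espinoza, Ferreira, Harlow, Kapoor.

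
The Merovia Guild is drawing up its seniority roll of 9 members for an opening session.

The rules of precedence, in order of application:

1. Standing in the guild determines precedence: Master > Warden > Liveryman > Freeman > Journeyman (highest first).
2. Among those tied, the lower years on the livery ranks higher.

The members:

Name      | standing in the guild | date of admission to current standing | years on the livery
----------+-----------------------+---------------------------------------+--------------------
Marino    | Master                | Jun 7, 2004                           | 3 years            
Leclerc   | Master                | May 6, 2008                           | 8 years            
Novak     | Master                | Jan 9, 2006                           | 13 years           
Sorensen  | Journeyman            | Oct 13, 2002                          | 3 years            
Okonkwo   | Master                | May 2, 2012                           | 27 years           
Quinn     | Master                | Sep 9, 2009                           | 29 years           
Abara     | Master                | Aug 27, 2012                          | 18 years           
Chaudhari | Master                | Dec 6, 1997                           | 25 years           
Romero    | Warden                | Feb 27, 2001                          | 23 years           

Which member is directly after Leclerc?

Novak

By standing in the guild: Marino, Leclerc, Novak, Abara, Chaudhari, Okonkwo and Quinn (Master); then Romero (Warden); then Sorensen (Journeyman).
Among Marino, Leclerc, Novak, Abara, Chaudhari, Okonkwo and Quinn, by years on the livery (lower first): Marino (3 years) before Leclerc (8 years) before Novak (13 years) before Abara (18 years) before Chaudhari (25 years) before Okonkwo (27 years) before Quinn (29 years).
Order: Marino, Leclerc, Novak, Abara, Chaudhari, Okonkwo, Quinn, Romero, Sorensen.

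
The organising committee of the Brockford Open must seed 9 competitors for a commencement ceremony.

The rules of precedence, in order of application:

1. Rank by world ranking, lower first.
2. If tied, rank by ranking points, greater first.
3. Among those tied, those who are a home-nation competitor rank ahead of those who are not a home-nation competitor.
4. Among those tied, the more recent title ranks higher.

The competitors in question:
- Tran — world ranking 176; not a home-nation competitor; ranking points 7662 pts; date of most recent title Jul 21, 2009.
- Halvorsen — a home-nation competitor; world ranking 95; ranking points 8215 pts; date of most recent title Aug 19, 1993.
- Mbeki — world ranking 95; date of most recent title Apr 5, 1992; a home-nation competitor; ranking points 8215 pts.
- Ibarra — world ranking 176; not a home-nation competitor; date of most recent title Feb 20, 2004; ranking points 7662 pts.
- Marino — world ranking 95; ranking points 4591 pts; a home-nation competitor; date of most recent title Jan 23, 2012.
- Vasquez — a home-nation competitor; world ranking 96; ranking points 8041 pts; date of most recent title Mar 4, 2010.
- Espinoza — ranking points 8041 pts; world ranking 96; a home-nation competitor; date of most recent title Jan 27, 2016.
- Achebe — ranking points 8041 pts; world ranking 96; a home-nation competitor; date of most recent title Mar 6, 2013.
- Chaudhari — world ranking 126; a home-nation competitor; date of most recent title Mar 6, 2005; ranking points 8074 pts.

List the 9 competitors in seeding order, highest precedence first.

Halvorsen, Mbeki, Marino, Espinoza, Achebe, Vasquez, Chaudhari, Tran, Ibarra

By world ranking (lower first): Halvorsen, Mbeki and Marino (each 95); then Espinoza, Achebe and Vasquez (each 96); then Chaudhari (126); then Tran and Ibarra (both 176).
Among Halvorsen, Mbeki and Marino, by ranking points (higher first): Halvorsen and Mbeki (8215 pts) before Marino (4591 pts).
Halvorsen and Mbeki are each a home-nation competitor, so the next rule applies.
Among Halvorsen and Mbeki, by date of most recent title (later first): Halvorsen (Aug 19, 1993) before Mbeki (Apr 5, 1992).
Espinoza, Achebe and Vasquez all have ranking points 8041 pts, so the next rule applies.
Espinoza, Achebe and Vasquez are each a home-nation competitor, so the next rule applies.
Among Espinoza, Achebe and Vasquez, by date of most recent title (later first): Espinoza (Jan 27, 2016) before Achebe (Mar 6, 2013) before Vasquez (Mar 4, 2010).
Tran and Ibarra both have ranking points 7662 pts, so the next rule applies.
Tran and Ibarra are each not a home-nation competitor, so the next rule applies.
Among Tran and Ibarra, by date of most recent title (later first): Tran (Jul 21, 2009) before Ibarra (Feb 20, 2004).
Full order: Halvorsen, Mbeki, Marino, Espinoza, Achebe, Vasquez, Chaudhari, Tran, Ibarra.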